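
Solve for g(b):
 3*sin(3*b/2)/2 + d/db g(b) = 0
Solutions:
 g(b) = C1 + cos(3*b/2)


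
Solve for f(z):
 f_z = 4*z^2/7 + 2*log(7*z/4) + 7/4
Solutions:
 f(z) = C1 + 4*z^3/21 + 2*z*log(z) - z/4 + z*log(49/16)


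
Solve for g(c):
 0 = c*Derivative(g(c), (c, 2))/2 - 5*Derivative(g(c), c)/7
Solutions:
 g(c) = C1 + C2*c^(17/7)


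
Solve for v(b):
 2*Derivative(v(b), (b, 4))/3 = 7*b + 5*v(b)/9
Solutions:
 v(b) = C1*exp(-5^(1/4)*6^(3/4)*b/6) + C2*exp(5^(1/4)*6^(3/4)*b/6) + C3*sin(5^(1/4)*6^(3/4)*b/6) + C4*cos(5^(1/4)*6^(3/4)*b/6) - 63*b/5


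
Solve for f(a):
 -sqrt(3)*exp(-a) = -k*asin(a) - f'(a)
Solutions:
 f(a) = C1 - a*k*asin(a) - k*sqrt(1 - a^2) - sqrt(3)*exp(-a)


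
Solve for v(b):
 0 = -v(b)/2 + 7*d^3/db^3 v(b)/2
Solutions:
 v(b) = C3*exp(7^(2/3)*b/7) + (C1*sin(sqrt(3)*7^(2/3)*b/14) + C2*cos(sqrt(3)*7^(2/3)*b/14))*exp(-7^(2/3)*b/14)


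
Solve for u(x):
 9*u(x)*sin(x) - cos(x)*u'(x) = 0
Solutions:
 u(x) = C1/cos(x)^9


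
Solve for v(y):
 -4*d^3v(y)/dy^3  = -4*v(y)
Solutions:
 v(y) = C3*exp(y) + (C1*sin(sqrt(3)*y/2) + C2*cos(sqrt(3)*y/2))*exp(-y/2)


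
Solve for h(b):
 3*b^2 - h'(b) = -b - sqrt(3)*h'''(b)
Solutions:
 h(b) = C1 + C2*exp(-3^(3/4)*b/3) + C3*exp(3^(3/4)*b/3) + b^3 + b^2/2 + 6*sqrt(3)*b


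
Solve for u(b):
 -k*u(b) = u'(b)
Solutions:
 u(b) = C1*exp(-b*k)


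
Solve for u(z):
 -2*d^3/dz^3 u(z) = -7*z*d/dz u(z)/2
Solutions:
 u(z) = C1 + Integral(C2*airyai(14^(1/3)*z/2) + C3*airybi(14^(1/3)*z/2), z)


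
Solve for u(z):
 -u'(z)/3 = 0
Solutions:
 u(z) = C1


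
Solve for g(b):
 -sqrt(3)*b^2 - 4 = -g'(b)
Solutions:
 g(b) = C1 + sqrt(3)*b^3/3 + 4*b


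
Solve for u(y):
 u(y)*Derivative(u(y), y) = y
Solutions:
 u(y) = -sqrt(C1 + y^2)
 u(y) = sqrt(C1 + y^2)


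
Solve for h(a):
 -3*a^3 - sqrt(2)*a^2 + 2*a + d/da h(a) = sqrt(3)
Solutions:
 h(a) = C1 + 3*a^4/4 + sqrt(2)*a^3/3 - a^2 + sqrt(3)*a


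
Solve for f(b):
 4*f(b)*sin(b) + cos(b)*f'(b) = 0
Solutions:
 f(b) = C1*cos(b)^4


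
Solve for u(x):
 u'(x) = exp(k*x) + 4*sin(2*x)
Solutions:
 u(x) = C1 - 2*cos(2*x) + exp(k*x)/k


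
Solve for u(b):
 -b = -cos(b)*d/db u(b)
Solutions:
 u(b) = C1 + Integral(b/cos(b), b)


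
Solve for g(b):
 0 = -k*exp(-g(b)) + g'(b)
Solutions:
 g(b) = log(C1 + b*k)


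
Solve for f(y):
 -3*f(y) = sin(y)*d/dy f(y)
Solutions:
 f(y) = C1*(cos(y) + 1)^(3/2)/(cos(y) - 1)^(3/2)


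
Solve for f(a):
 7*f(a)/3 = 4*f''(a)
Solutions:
 f(a) = C1*exp(-sqrt(21)*a/6) + C2*exp(sqrt(21)*a/6)


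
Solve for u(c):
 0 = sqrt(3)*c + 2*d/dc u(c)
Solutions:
 u(c) = C1 - sqrt(3)*c^2/4


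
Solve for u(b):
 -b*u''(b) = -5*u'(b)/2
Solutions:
 u(b) = C1 + C2*b^(7/2)


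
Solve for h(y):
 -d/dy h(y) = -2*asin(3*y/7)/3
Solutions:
 h(y) = C1 + 2*y*asin(3*y/7)/3 + 2*sqrt(49 - 9*y^2)/9


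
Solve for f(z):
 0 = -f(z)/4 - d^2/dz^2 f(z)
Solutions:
 f(z) = C1*sin(z/2) + C2*cos(z/2)


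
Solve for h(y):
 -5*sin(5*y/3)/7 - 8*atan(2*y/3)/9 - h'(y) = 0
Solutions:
 h(y) = C1 - 8*y*atan(2*y/3)/9 + 2*log(4*y^2 + 9)/3 + 3*cos(5*y/3)/7


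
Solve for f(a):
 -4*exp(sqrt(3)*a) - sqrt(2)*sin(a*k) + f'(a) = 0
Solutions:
 f(a) = C1 + 4*sqrt(3)*exp(sqrt(3)*a)/3 - sqrt(2)*cos(a*k)/k


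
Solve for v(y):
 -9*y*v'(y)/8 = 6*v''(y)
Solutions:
 v(y) = C1 + C2*erf(sqrt(6)*y/8)


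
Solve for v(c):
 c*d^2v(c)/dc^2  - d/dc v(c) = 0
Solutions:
 v(c) = C1 + C2*c^2


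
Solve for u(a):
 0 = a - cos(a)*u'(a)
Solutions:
 u(a) = C1 + Integral(a/cos(a), a)


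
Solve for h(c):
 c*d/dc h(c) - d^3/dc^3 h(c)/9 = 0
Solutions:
 h(c) = C1 + Integral(C2*airyai(3^(2/3)*c) + C3*airybi(3^(2/3)*c), c)


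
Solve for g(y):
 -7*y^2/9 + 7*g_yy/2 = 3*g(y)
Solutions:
 g(y) = C1*exp(-sqrt(42)*y/7) + C2*exp(sqrt(42)*y/7) - 7*y^2/27 - 49/81


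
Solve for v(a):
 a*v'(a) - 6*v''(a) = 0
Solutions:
 v(a) = C1 + C2*erfi(sqrt(3)*a/6)


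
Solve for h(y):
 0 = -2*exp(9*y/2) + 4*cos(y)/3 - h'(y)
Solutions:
 h(y) = C1 - 4*exp(9*y/2)/9 + 4*sin(y)/3


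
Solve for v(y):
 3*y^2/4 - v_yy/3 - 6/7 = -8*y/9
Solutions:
 v(y) = C1 + C2*y + 3*y^4/16 + 4*y^3/9 - 9*y^2/7


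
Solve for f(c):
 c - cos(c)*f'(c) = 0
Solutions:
 f(c) = C1 + Integral(c/cos(c), c)


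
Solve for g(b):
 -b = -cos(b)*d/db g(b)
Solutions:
 g(b) = C1 + Integral(b/cos(b), b)


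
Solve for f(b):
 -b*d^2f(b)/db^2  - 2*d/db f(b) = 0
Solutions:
 f(b) = C1 + C2/b


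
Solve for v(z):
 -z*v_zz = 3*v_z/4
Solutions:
 v(z) = C1 + C2*z^(1/4)


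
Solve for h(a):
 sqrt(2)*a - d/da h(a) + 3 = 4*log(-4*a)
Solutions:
 h(a) = C1 + sqrt(2)*a^2/2 - 4*a*log(-a) + a*(7 - 8*log(2))


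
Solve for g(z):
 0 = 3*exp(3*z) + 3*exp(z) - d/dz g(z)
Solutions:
 g(z) = C1 + exp(3*z) + 3*exp(z)


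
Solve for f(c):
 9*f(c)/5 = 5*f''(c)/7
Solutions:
 f(c) = C1*exp(-3*sqrt(7)*c/5) + C2*exp(3*sqrt(7)*c/5)


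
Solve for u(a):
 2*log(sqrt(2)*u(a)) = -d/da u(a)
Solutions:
 Integral(1/(2*log(_y) + log(2)), (_y, u(a))) = C1 - a


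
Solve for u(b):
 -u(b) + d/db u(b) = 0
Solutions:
 u(b) = C1*exp(b)


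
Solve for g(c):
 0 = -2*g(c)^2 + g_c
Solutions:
 g(c) = -1/(C1 + 2*c)


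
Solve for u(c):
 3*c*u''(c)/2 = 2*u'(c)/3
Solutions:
 u(c) = C1 + C2*c^(13/9)


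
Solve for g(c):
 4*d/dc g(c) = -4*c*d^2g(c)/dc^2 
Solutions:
 g(c) = C1 + C2*log(c)


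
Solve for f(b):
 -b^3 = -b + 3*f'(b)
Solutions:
 f(b) = C1 - b^4/12 + b^2/6


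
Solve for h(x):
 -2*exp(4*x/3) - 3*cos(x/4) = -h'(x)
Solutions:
 h(x) = C1 + 3*exp(4*x/3)/2 + 12*sin(x/4)


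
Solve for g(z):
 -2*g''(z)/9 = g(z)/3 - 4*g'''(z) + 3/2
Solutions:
 g(z) = C1*exp(z*(-(81*sqrt(6563) + 6562)^(1/3) - 1/(81*sqrt(6563) + 6562)^(1/3) + 2)/108)*sin(sqrt(3)*z*(-(81*sqrt(6563) + 6562)^(1/3) + (81*sqrt(6563) + 6562)^(-1/3))/108) + C2*exp(z*(-(81*sqrt(6563) + 6562)^(1/3) - 1/(81*sqrt(6563) + 6562)^(1/3) + 2)/108)*cos(sqrt(3)*z*(-(81*sqrt(6563) + 6562)^(1/3) + (81*sqrt(6563) + 6562)^(-1/3))/108) + C3*exp(z*((81*sqrt(6563) + 6562)^(-1/3) + 1 + (81*sqrt(6563) + 6562)^(1/3))/54) - 9/2


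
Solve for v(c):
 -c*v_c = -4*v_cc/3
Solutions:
 v(c) = C1 + C2*erfi(sqrt(6)*c/4)


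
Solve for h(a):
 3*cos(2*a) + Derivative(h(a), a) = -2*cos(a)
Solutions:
 h(a) = C1 - 2*sin(a) - 3*sin(2*a)/2


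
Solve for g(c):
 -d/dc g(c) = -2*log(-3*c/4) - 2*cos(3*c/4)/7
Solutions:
 g(c) = C1 + 2*c*log(-c) - 4*c*log(2) - 2*c + 2*c*log(3) + 8*sin(3*c/4)/21


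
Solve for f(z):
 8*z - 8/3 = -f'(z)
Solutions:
 f(z) = C1 - 4*z^2 + 8*z/3


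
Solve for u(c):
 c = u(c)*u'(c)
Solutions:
 u(c) = -sqrt(C1 + c^2)
 u(c) = sqrt(C1 + c^2)


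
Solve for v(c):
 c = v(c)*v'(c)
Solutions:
 v(c) = -sqrt(C1 + c^2)
 v(c) = sqrt(C1 + c^2)


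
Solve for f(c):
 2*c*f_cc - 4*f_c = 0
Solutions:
 f(c) = C1 + C2*c^3


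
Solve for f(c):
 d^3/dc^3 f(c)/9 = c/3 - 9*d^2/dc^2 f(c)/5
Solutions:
 f(c) = C1 + C2*c + C3*exp(-81*c/5) + 5*c^3/162 - 25*c^2/4374


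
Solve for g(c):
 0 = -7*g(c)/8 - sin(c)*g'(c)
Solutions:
 g(c) = C1*(cos(c) + 1)^(7/16)/(cos(c) - 1)^(7/16)


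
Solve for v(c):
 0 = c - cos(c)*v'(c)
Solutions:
 v(c) = C1 + Integral(c/cos(c), c)


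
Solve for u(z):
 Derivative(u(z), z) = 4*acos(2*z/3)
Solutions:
 u(z) = C1 + 4*z*acos(2*z/3) - 2*sqrt(9 - 4*z^2)


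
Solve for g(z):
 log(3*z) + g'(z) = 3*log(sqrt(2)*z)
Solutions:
 g(z) = C1 + 2*z*log(z) - 2*z + z*log(2*sqrt(2)/3)


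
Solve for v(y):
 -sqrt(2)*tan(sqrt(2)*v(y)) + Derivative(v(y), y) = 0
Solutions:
 v(y) = sqrt(2)*(pi - asin(C1*exp(2*y)))/2
 v(y) = sqrt(2)*asin(C1*exp(2*y))/2


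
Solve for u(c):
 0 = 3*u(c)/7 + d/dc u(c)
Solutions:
 u(c) = C1*exp(-3*c/7)


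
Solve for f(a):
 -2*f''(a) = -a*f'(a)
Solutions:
 f(a) = C1 + C2*erfi(a/2)


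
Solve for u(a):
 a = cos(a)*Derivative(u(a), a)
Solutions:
 u(a) = C1 + Integral(a/cos(a), a)


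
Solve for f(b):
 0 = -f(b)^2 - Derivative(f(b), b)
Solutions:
 f(b) = 1/(C1 + b)


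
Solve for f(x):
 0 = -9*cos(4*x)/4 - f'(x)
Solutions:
 f(x) = C1 - 9*sin(4*x)/16


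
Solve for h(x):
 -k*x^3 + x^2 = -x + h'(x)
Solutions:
 h(x) = C1 - k*x^4/4 + x^3/3 + x^2/2


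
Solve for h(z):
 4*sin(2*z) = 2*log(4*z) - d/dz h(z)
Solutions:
 h(z) = C1 + 2*z*log(z) - 2*z + 4*z*log(2) + 2*cos(2*z)


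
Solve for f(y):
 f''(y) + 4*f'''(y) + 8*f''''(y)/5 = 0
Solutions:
 f(y) = C1 + C2*y + C3*exp(y*(-5 + sqrt(15))/4) + C4*exp(-y*(sqrt(15) + 5)/4)


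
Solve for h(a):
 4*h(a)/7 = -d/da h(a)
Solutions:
 h(a) = C1*exp(-4*a/7)


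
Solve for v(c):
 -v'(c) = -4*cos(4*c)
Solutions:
 v(c) = C1 + sin(4*c)


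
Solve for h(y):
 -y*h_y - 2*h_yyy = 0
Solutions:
 h(y) = C1 + Integral(C2*airyai(-2^(2/3)*y/2) + C3*airybi(-2^(2/3)*y/2), y)


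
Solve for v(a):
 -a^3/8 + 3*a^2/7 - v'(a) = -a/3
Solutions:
 v(a) = C1 - a^4/32 + a^3/7 + a^2/6


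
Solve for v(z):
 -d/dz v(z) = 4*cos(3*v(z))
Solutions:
 v(z) = -asin((C1 + exp(24*z))/(C1 - exp(24*z)))/3 + pi/3
 v(z) = asin((C1 + exp(24*z))/(C1 - exp(24*z)))/3


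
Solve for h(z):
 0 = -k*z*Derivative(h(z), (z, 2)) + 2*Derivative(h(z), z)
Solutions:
 h(z) = C1 + z^(((re(k) + 2)*re(k) + im(k)^2)/(re(k)^2 + im(k)^2))*(C2*sin(2*log(z)*Abs(im(k))/(re(k)^2 + im(k)^2)) + C3*cos(2*log(z)*im(k)/(re(k)^2 + im(k)^2)))


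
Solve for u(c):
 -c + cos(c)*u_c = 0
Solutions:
 u(c) = C1 + Integral(c/cos(c), c)


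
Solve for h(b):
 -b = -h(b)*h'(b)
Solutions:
 h(b) = -sqrt(C1 + b^2)
 h(b) = sqrt(C1 + b^2)


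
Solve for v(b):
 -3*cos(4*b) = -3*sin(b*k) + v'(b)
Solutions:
 v(b) = C1 - 3*sin(4*b)/4 - 3*cos(b*k)/k


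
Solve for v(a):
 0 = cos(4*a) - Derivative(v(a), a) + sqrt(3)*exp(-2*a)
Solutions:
 v(a) = C1 + sin(4*a)/4 - sqrt(3)*exp(-2*a)/2


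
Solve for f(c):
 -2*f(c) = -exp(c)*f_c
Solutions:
 f(c) = C1*exp(-2*exp(-c))


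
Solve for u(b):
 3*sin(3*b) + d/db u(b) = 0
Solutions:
 u(b) = C1 + cos(3*b)


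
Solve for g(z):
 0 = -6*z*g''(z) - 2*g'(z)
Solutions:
 g(z) = C1 + C2*z^(2/3)


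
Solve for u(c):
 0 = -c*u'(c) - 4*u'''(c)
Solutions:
 u(c) = C1 + Integral(C2*airyai(-2^(1/3)*c/2) + C3*airybi(-2^(1/3)*c/2), c)


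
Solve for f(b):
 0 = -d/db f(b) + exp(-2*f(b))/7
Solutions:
 f(b) = log(-sqrt(C1 + 14*b)) - log(7)
 f(b) = log(C1 + 14*b)/2 - log(7)


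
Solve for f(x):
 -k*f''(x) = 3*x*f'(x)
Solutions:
 f(x) = C1 + C2*sqrt(k)*erf(sqrt(6)*x*sqrt(1/k)/2)


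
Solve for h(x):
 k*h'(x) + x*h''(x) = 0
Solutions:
 h(x) = C1 + x^(1 - re(k))*(C2*sin(log(x)*Abs(im(k))) + C3*cos(log(x)*im(k)))


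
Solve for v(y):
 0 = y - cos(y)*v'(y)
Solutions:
 v(y) = C1 + Integral(y/cos(y), y)


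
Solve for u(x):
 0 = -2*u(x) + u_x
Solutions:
 u(x) = C1*exp(2*x)


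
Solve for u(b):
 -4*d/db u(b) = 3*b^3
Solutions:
 u(b) = C1 - 3*b^4/16


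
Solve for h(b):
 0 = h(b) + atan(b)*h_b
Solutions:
 h(b) = C1*exp(-Integral(1/atan(b), b))


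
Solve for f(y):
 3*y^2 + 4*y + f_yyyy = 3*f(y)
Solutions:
 f(y) = C1*exp(-3^(1/4)*y) + C2*exp(3^(1/4)*y) + C3*sin(3^(1/4)*y) + C4*cos(3^(1/4)*y) + y^2 + 4*y/3


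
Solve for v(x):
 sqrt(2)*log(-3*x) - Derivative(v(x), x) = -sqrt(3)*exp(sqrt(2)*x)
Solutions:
 v(x) = C1 + sqrt(2)*x*log(-x) + sqrt(2)*x*(-1 + log(3)) + sqrt(6)*exp(sqrt(2)*x)/2


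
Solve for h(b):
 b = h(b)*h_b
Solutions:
 h(b) = -sqrt(C1 + b^2)
 h(b) = sqrt(C1 + b^2)


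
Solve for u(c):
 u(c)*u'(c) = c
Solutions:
 u(c) = -sqrt(C1 + c^2)
 u(c) = sqrt(C1 + c^2)


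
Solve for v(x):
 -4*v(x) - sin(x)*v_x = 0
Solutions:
 v(x) = C1*(cos(x)^2 + 2*cos(x) + 1)/(cos(x)^2 - 2*cos(x) + 1)


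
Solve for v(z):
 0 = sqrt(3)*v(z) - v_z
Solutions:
 v(z) = C1*exp(sqrt(3)*z)


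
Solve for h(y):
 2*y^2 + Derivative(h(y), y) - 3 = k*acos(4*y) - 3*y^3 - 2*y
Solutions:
 h(y) = C1 + k*(y*acos(4*y) - sqrt(1 - 16*y^2)/4) - 3*y^4/4 - 2*y^3/3 - y^2 + 3*y


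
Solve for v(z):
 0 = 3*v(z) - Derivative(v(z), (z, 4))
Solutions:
 v(z) = C1*exp(-3^(1/4)*z) + C2*exp(3^(1/4)*z) + C3*sin(3^(1/4)*z) + C4*cos(3^(1/4)*z)


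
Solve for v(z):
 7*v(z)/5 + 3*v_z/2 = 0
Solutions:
 v(z) = C1*exp(-14*z/15)


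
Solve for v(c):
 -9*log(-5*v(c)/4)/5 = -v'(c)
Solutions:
 -5*Integral(1/(log(-_y) - 2*log(2) + log(5)), (_y, v(c)))/9 = C1 - c


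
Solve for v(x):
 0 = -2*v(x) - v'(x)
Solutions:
 v(x) = C1*exp(-2*x)


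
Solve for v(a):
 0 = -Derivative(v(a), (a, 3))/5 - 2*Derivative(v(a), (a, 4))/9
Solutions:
 v(a) = C1 + C2*a + C3*a^2 + C4*exp(-9*a/10)


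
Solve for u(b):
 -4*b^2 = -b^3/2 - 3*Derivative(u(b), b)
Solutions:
 u(b) = C1 - b^4/24 + 4*b^3/9


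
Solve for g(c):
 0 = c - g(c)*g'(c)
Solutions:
 g(c) = -sqrt(C1 + c^2)
 g(c) = sqrt(C1 + c^2)


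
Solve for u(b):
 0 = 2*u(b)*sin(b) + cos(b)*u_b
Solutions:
 u(b) = C1*cos(b)^2


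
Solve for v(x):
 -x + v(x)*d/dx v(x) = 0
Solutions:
 v(x) = -sqrt(C1 + x^2)
 v(x) = sqrt(C1 + x^2)


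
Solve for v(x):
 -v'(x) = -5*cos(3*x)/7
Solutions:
 v(x) = C1 + 5*sin(3*x)/21


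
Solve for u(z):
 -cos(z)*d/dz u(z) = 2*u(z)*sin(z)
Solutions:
 u(z) = C1*cos(z)^2


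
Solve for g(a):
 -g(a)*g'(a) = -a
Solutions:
 g(a) = -sqrt(C1 + a^2)
 g(a) = sqrt(C1 + a^2)


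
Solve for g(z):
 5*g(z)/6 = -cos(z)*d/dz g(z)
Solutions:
 g(z) = C1*(sin(z) - 1)^(5/12)/(sin(z) + 1)^(5/12)


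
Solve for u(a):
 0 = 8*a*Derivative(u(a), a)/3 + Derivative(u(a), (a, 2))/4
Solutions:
 u(a) = C1 + C2*erf(4*sqrt(3)*a/3)


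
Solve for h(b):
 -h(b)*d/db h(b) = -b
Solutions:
 h(b) = -sqrt(C1 + b^2)
 h(b) = sqrt(C1 + b^2)


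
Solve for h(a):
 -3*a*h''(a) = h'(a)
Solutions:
 h(a) = C1 + C2*a^(2/3)


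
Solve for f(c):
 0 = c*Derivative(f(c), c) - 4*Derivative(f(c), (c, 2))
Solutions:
 f(c) = C1 + C2*erfi(sqrt(2)*c/4)


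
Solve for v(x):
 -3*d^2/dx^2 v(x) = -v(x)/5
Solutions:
 v(x) = C1*exp(-sqrt(15)*x/15) + C2*exp(sqrt(15)*x/15)


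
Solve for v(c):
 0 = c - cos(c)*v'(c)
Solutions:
 v(c) = C1 + Integral(c/cos(c), c)


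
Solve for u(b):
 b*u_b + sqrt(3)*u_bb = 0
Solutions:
 u(b) = C1 + C2*erf(sqrt(2)*3^(3/4)*b/6)


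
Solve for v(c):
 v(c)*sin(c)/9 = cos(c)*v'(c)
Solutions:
 v(c) = C1/cos(c)^(1/9)


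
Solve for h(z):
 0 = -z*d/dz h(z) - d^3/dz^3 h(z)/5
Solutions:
 h(z) = C1 + Integral(C2*airyai(-5^(1/3)*z) + C3*airybi(-5^(1/3)*z), z)


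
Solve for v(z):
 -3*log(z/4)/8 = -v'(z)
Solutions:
 v(z) = C1 + 3*z*log(z)/8 - 3*z*log(2)/4 - 3*z/8


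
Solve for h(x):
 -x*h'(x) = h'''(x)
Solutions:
 h(x) = C1 + Integral(C2*airyai(-x) + C3*airybi(-x), x)


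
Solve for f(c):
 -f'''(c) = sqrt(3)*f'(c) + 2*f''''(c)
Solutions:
 f(c) = C1 + C2*exp(c*(-2 + (1 + 54*sqrt(3) + sqrt(-1 + (1 + 54*sqrt(3))^2))^(-1/3) + (1 + 54*sqrt(3) + sqrt(-1 + (1 + 54*sqrt(3))^2))^(1/3))/12)*sin(sqrt(3)*c*(-(1 + 54*sqrt(3) + sqrt(-1 + (1 + 54*sqrt(3))^2))^(1/3) + (1 + 54*sqrt(3) + sqrt(-1 + (1 + 54*sqrt(3))^2))^(-1/3))/12) + C3*exp(c*(-2 + (1 + 54*sqrt(3) + sqrt(-1 + (1 + 54*sqrt(3))^2))^(-1/3) + (1 + 54*sqrt(3) + sqrt(-1 + (1 + 54*sqrt(3))^2))^(1/3))/12)*cos(sqrt(3)*c*(-(1 + 54*sqrt(3) + sqrt(-1 + (1 + 54*sqrt(3))^2))^(1/3) + (1 + 54*sqrt(3) + sqrt(-1 + (1 + 54*sqrt(3))^2))^(-1/3))/12) + C4*exp(-c*((1 + 54*sqrt(3) + sqrt(-1 + (1 + 54*sqrt(3))^2))^(-1/3) + 1 + (1 + 54*sqrt(3) + sqrt(-1 + (1 + 54*sqrt(3))^2))^(1/3))/6)


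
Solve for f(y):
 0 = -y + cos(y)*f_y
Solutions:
 f(y) = C1 + Integral(y/cos(y), y)


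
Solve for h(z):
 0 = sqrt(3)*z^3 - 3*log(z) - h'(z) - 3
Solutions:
 h(z) = C1 + sqrt(3)*z^4/4 - 3*z*log(z)


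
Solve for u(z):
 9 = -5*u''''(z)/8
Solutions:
 u(z) = C1 + C2*z + C3*z^2 + C4*z^3 - 3*z^4/5


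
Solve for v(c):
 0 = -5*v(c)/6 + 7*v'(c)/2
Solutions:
 v(c) = C1*exp(5*c/21)


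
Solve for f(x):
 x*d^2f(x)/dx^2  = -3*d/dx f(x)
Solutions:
 f(x) = C1 + C2/x^2


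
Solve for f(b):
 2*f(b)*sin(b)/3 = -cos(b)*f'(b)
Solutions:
 f(b) = C1*cos(b)^(2/3)


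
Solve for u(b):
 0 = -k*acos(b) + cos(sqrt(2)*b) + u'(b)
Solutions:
 u(b) = C1 + k*(b*acos(b) - sqrt(1 - b^2)) - sqrt(2)*sin(sqrt(2)*b)/2


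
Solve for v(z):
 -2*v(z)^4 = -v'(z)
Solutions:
 v(z) = (-1/(C1 + 6*z))^(1/3)
 v(z) = (-1/(C1 + 2*z))^(1/3)*(-3^(2/3) - 3*3^(1/6)*I)/6
 v(z) = (-1/(C1 + 2*z))^(1/3)*(-3^(2/3) + 3*3^(1/6)*I)/6


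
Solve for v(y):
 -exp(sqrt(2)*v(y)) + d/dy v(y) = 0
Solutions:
 v(y) = sqrt(2)*(2*log(-1/(C1 + y)) - log(2))/4


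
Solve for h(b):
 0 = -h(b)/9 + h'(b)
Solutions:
 h(b) = C1*exp(b/9)


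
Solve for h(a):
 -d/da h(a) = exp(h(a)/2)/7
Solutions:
 h(a) = 2*log(1/(C1 + a)) + 2*log(14)


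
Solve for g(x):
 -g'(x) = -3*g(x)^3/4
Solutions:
 g(x) = -sqrt(2)*sqrt(-1/(C1 + 3*x))
 g(x) = sqrt(2)*sqrt(-1/(C1 + 3*x))


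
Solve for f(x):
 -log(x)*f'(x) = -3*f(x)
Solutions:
 f(x) = C1*exp(3*li(x))


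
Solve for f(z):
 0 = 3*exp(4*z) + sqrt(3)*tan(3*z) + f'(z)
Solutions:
 f(z) = C1 - 3*exp(4*z)/4 + sqrt(3)*log(cos(3*z))/3


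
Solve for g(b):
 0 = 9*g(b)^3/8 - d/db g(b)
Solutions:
 g(b) = -2*sqrt(-1/(C1 + 9*b))
 g(b) = 2*sqrt(-1/(C1 + 9*b))


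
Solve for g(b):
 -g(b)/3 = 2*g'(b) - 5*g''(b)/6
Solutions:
 g(b) = C1*exp(b*(6 - sqrt(46))/5) + C2*exp(b*(6 + sqrt(46))/5)


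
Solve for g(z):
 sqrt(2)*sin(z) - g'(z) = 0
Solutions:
 g(z) = C1 - sqrt(2)*cos(z)


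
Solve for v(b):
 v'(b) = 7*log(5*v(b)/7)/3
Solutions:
 -3*Integral(1/(log(_y) - log(7) + log(5)), (_y, v(b)))/7 = C1 - b


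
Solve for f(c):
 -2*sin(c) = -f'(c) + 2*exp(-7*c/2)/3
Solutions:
 f(c) = C1 - 2*cos(c) - 4*exp(-7*c/2)/21


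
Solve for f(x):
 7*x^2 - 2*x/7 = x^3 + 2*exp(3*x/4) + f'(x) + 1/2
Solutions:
 f(x) = C1 - x^4/4 + 7*x^3/3 - x^2/7 - x/2 - 8*exp(3*x/4)/3


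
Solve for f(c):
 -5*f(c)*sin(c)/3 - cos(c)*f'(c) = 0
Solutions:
 f(c) = C1*cos(c)^(5/3)


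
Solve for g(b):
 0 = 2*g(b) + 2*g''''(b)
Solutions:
 g(b) = (C1*sin(sqrt(2)*b/2) + C2*cos(sqrt(2)*b/2))*exp(-sqrt(2)*b/2) + (C3*sin(sqrt(2)*b/2) + C4*cos(sqrt(2)*b/2))*exp(sqrt(2)*b/2)


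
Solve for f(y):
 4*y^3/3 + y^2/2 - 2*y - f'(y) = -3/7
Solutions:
 f(y) = C1 + y^4/3 + y^3/6 - y^2 + 3*y/7


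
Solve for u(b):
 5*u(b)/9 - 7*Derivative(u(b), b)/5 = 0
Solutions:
 u(b) = C1*exp(25*b/63)


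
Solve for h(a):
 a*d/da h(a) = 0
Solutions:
 h(a) = C1


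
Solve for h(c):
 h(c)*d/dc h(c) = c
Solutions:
 h(c) = -sqrt(C1 + c^2)
 h(c) = sqrt(C1 + c^2)


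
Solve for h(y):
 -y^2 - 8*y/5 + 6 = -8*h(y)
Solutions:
 h(y) = y^2/8 + y/5 - 3/4


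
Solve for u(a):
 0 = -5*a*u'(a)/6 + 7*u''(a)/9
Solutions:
 u(a) = C1 + C2*erfi(sqrt(105)*a/14)


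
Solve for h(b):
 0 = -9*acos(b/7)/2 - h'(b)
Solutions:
 h(b) = C1 - 9*b*acos(b/7)/2 + 9*sqrt(49 - b^2)/2


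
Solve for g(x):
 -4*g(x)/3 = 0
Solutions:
 g(x) = 0


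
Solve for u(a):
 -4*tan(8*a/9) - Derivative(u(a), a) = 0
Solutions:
 u(a) = C1 + 9*log(cos(8*a/9))/2


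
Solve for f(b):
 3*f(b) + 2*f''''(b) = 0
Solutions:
 f(b) = (C1*sin(6^(1/4)*b/2) + C2*cos(6^(1/4)*b/2))*exp(-6^(1/4)*b/2) + (C3*sin(6^(1/4)*b/2) + C4*cos(6^(1/4)*b/2))*exp(6^(1/4)*b/2)


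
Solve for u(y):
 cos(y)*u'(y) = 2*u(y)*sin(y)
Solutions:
 u(y) = C1/cos(y)^2


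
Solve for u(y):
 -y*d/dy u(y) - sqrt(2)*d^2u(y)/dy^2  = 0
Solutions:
 u(y) = C1 + C2*erf(2^(1/4)*y/2)


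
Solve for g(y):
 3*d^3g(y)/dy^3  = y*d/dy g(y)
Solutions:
 g(y) = C1 + Integral(C2*airyai(3^(2/3)*y/3) + C3*airybi(3^(2/3)*y/3), y)


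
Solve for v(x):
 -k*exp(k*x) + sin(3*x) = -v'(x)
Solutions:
 v(x) = C1 + exp(k*x) + cos(3*x)/3


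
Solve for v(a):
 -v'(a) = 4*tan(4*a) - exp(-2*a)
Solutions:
 v(a) = C1 - log(tan(4*a)^2 + 1)/2 - exp(-2*a)/2


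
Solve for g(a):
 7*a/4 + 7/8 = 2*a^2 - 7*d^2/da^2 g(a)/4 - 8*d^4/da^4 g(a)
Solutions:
 g(a) = C1 + C2*a + C3*sin(sqrt(14)*a/8) + C4*cos(sqrt(14)*a/8) + 2*a^4/21 - a^3/6 - 1073*a^2/196


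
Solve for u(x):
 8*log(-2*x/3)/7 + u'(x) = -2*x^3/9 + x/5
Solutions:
 u(x) = C1 - x^4/18 + x^2/10 - 8*x*log(-x)/7 + 8*x*(-log(2) + 1 + log(3))/7


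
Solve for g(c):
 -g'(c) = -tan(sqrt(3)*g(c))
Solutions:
 g(c) = sqrt(3)*(pi - asin(C1*exp(sqrt(3)*c)))/3
 g(c) = sqrt(3)*asin(C1*exp(sqrt(3)*c))/3


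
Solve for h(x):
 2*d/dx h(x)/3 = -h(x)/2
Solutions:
 h(x) = C1*exp(-3*x/4)


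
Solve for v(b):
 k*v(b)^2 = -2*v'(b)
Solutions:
 v(b) = 2/(C1 + b*k)


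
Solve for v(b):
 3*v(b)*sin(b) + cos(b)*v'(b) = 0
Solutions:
 v(b) = C1*cos(b)^3


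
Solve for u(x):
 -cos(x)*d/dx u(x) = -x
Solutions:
 u(x) = C1 + Integral(x/cos(x), x)


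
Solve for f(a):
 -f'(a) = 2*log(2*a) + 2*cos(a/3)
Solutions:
 f(a) = C1 - 2*a*log(a) - 2*a*log(2) + 2*a - 6*sin(a/3)


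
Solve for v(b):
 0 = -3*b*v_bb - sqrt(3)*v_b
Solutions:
 v(b) = C1 + C2*b^(1 - sqrt(3)/3)


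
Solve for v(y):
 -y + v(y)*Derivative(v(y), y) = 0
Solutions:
 v(y) = -sqrt(C1 + y^2)
 v(y) = sqrt(C1 + y^2)


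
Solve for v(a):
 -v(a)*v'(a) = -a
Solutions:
 v(a) = -sqrt(C1 + a^2)
 v(a) = sqrt(C1 + a^2)


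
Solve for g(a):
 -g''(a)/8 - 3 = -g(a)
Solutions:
 g(a) = C1*exp(-2*sqrt(2)*a) + C2*exp(2*sqrt(2)*a) + 3


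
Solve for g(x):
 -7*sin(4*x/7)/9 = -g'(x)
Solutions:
 g(x) = C1 - 49*cos(4*x/7)/36


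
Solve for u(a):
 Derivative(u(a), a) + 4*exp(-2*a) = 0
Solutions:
 u(a) = C1 + 2*exp(-2*a)


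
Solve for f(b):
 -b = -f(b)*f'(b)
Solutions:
 f(b) = -sqrt(C1 + b^2)
 f(b) = sqrt(C1 + b^2)


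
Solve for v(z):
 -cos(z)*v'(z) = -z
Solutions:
 v(z) = C1 + Integral(z/cos(z), z)


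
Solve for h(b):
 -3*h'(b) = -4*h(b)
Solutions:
 h(b) = C1*exp(4*b/3)


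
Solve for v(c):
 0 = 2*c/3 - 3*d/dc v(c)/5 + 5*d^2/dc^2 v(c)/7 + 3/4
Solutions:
 v(c) = C1 + C2*exp(21*c/25) + 5*c^2/9 + 1945*c/756


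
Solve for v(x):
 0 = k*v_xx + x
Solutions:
 v(x) = C1 + C2*x - x^3/(6*k)


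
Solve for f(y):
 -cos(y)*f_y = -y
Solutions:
 f(y) = C1 + Integral(y/cos(y), y)


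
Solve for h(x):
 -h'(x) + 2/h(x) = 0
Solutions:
 h(x) = -sqrt(C1 + 4*x)
 h(x) = sqrt(C1 + 4*x)


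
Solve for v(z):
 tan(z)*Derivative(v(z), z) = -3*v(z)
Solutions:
 v(z) = C1/sin(z)^3


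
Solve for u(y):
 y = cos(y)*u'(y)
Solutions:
 u(y) = C1 + Integral(y/cos(y), y)


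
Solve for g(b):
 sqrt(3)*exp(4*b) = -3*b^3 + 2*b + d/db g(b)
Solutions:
 g(b) = C1 + 3*b^4/4 - b^2 + sqrt(3)*exp(4*b)/4


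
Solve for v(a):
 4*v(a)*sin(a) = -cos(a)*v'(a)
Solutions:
 v(a) = C1*cos(a)^4


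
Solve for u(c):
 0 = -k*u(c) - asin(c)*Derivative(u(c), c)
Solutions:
 u(c) = C1*exp(-k*Integral(1/asin(c), c))


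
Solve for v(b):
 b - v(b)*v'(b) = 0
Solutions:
 v(b) = -sqrt(C1 + b^2)
 v(b) = sqrt(C1 + b^2)


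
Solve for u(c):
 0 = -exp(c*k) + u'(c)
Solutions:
 u(c) = C1 + exp(c*k)/k


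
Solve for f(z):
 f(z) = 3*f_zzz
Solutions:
 f(z) = C3*exp(3^(2/3)*z/3) + (C1*sin(3^(1/6)*z/2) + C2*cos(3^(1/6)*z/2))*exp(-3^(2/3)*z/6)


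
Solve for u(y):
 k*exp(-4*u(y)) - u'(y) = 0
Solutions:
 u(y) = log(-I*(C1 + 4*k*y)^(1/4))
 u(y) = log(I*(C1 + 4*k*y)^(1/4))
 u(y) = log(-(C1 + 4*k*y)^(1/4))
 u(y) = log(C1 + 4*k*y)/4


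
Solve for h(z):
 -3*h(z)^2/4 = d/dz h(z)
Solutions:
 h(z) = 4/(C1 + 3*z)


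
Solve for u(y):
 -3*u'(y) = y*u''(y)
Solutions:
 u(y) = C1 + C2/y^2


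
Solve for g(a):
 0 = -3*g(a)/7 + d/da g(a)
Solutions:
 g(a) = C1*exp(3*a/7)


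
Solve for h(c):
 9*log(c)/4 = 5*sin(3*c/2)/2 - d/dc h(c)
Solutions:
 h(c) = C1 - 9*c*log(c)/4 + 9*c/4 - 5*cos(3*c/2)/3


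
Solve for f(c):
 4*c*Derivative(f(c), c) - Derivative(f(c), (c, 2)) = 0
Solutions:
 f(c) = C1 + C2*erfi(sqrt(2)*c)


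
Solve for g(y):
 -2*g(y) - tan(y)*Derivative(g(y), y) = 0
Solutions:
 g(y) = C1/sin(y)^2


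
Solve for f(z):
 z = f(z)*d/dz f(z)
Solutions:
 f(z) = -sqrt(C1 + z^2)
 f(z) = sqrt(C1 + z^2)


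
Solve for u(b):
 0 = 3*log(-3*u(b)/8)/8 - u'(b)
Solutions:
 -8*Integral(1/(log(-_y) - 3*log(2) + log(3)), (_y, u(b)))/3 = C1 - b


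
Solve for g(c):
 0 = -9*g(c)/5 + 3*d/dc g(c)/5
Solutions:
 g(c) = C1*exp(3*c)


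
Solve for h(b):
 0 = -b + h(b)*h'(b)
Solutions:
 h(b) = -sqrt(C1 + b^2)
 h(b) = sqrt(C1 + b^2)


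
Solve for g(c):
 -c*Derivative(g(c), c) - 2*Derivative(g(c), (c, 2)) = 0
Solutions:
 g(c) = C1 + C2*erf(c/2)


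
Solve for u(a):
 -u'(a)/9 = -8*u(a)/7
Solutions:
 u(a) = C1*exp(72*a/7)


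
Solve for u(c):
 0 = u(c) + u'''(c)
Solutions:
 u(c) = C3*exp(-c) + (C1*sin(sqrt(3)*c/2) + C2*cos(sqrt(3)*c/2))*exp(c/2)


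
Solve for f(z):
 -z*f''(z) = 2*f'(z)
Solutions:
 f(z) = C1 + C2/z


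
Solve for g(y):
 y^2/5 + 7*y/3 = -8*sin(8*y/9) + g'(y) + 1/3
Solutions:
 g(y) = C1 + y^3/15 + 7*y^2/6 - y/3 - 9*cos(8*y/9)


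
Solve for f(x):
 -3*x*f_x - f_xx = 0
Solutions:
 f(x) = C1 + C2*erf(sqrt(6)*x/2)


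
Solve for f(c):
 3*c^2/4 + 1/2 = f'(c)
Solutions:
 f(c) = C1 + c^3/4 + c/2


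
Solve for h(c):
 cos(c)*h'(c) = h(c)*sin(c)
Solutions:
 h(c) = C1/cos(c)


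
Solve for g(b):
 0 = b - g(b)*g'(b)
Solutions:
 g(b) = -sqrt(C1 + b^2)
 g(b) = sqrt(C1 + b^2)


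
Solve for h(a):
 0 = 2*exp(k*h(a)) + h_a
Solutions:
 h(a) = Piecewise((log(1/(C1*k + 2*a*k))/k, Ne(k, 0)), (nan, True))
 h(a) = Piecewise((C1 - 2*a, Eq(k, 0)), (nan, True))


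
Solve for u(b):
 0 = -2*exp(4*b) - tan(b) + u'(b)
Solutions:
 u(b) = C1 + exp(4*b)/2 - log(cos(b))


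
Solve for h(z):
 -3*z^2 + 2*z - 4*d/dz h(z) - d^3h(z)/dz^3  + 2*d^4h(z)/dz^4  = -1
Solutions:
 h(z) = C1 + C2*exp(z*(-(12*sqrt(327) + 217)^(1/3) - 1/(12*sqrt(327) + 217)^(1/3) + 2)/12)*sin(sqrt(3)*z*(-(12*sqrt(327) + 217)^(1/3) + (12*sqrt(327) + 217)^(-1/3))/12) + C3*exp(z*(-(12*sqrt(327) + 217)^(1/3) - 1/(12*sqrt(327) + 217)^(1/3) + 2)/12)*cos(sqrt(3)*z*(-(12*sqrt(327) + 217)^(1/3) + (12*sqrt(327) + 217)^(-1/3))/12) + C4*exp(z*((12*sqrt(327) + 217)^(-1/3) + 1 + (12*sqrt(327) + 217)^(1/3))/6) - z^3/4 + z^2/4 + 5*z/8


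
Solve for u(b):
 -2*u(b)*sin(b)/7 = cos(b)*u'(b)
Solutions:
 u(b) = C1*cos(b)^(2/7)


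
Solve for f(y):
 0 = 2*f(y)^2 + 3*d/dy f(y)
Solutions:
 f(y) = 3/(C1 + 2*y)


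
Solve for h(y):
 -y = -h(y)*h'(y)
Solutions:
 h(y) = -sqrt(C1 + y^2)
 h(y) = sqrt(C1 + y^2)


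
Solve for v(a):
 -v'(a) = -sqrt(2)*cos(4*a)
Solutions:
 v(a) = C1 + sqrt(2)*sin(4*a)/4


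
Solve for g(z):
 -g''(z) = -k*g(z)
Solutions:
 g(z) = C1*exp(-sqrt(k)*z) + C2*exp(sqrt(k)*z)


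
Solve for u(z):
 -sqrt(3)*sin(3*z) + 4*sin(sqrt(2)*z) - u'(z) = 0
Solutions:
 u(z) = C1 + sqrt(3)*cos(3*z)/3 - 2*sqrt(2)*cos(sqrt(2)*z)


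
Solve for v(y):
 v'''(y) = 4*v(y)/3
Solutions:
 v(y) = C3*exp(6^(2/3)*y/3) + (C1*sin(2^(2/3)*3^(1/6)*y/2) + C2*cos(2^(2/3)*3^(1/6)*y/2))*exp(-6^(2/3)*y/6)


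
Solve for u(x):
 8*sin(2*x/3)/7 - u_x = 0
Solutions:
 u(x) = C1 - 12*cos(2*x/3)/7


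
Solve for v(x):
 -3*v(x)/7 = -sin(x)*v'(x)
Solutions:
 v(x) = C1*(cos(x) - 1)^(3/14)/(cos(x) + 1)^(3/14)


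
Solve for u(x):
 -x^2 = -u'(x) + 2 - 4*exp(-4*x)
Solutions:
 u(x) = C1 + x^3/3 + 2*x + exp(-4*x)


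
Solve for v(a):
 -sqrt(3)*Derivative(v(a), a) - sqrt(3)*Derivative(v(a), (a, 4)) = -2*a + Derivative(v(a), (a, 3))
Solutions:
 v(a) = C1 + C2*exp(a*(-4*sqrt(3) + 2*18^(1/3)/(2*sqrt(3) + 243 + sqrt(-12 + (2*sqrt(3) + 243)^2))^(1/3) + 12^(1/3)*(2*sqrt(3) + 243 + sqrt(-12 + (2*sqrt(3) + 243)^2))^(1/3))/36)*sin(2^(1/3)*3^(1/6)*a*(-2^(1/3)*3^(2/3)*(2*sqrt(3) + 243 + 9*sqrt(-4/27 + (2*sqrt(3)/9 + 27)^2))^(1/3) + 6/(2*sqrt(3) + 243 + 9*sqrt(-4/27 + (2*sqrt(3)/9 + 27)^2))^(1/3))/36) + C3*exp(a*(-4*sqrt(3) + 2*18^(1/3)/(2*sqrt(3) + 243 + sqrt(-12 + (2*sqrt(3) + 243)^2))^(1/3) + 12^(1/3)*(2*sqrt(3) + 243 + sqrt(-12 + (2*sqrt(3) + 243)^2))^(1/3))/36)*cos(2^(1/3)*3^(1/6)*a*(-2^(1/3)*3^(2/3)*(2*sqrt(3) + 243 + 9*sqrt(-4/27 + (2*sqrt(3)/9 + 27)^2))^(1/3) + 6/(2*sqrt(3) + 243 + 9*sqrt(-4/27 + (2*sqrt(3)/9 + 27)^2))^(1/3))/36) + C4*exp(-a*(2*18^(1/3)/(2*sqrt(3) + 243 + sqrt(-12 + (2*sqrt(3) + 243)^2))^(1/3) + 2*sqrt(3) + 12^(1/3)*(2*sqrt(3) + 243 + sqrt(-12 + (2*sqrt(3) + 243)^2))^(1/3))/18) + sqrt(3)*a^2/3


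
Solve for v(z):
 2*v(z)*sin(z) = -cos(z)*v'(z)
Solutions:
 v(z) = C1*cos(z)^2


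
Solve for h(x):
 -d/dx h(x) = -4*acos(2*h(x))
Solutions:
 Integral(1/acos(2*_y), (_y, h(x))) = C1 + 4*x


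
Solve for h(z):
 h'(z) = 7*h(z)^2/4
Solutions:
 h(z) = -4/(C1 + 7*z)


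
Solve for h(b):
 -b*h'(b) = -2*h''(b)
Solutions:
 h(b) = C1 + C2*erfi(b/2)


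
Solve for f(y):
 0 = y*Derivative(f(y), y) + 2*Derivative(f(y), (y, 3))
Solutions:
 f(y) = C1 + Integral(C2*airyai(-2^(2/3)*y/2) + C3*airybi(-2^(2/3)*y/2), y)


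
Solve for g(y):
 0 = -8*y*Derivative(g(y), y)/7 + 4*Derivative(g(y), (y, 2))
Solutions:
 g(y) = C1 + C2*erfi(sqrt(7)*y/7)


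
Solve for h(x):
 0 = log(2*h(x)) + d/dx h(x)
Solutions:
 Integral(1/(log(_y) + log(2)), (_y, h(x))) = C1 - x


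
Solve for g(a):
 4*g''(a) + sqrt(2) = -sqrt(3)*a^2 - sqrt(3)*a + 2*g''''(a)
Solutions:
 g(a) = C1 + C2*a + C3*exp(-sqrt(2)*a) + C4*exp(sqrt(2)*a) - sqrt(3)*a^4/48 - sqrt(3)*a^3/24 + a^2*(-sqrt(3) - sqrt(2))/8


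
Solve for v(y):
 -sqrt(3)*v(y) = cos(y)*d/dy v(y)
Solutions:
 v(y) = C1*(sin(y) - 1)^(sqrt(3)/2)/(sin(y) + 1)^(sqrt(3)/2)


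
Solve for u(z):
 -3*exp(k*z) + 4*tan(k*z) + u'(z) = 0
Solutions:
 u(z) = C1 + 3*Piecewise((exp(k*z)/k, Ne(k, 0)), (z, True)) - 4*Piecewise((-log(cos(k*z))/k, Ne(k, 0)), (0, True))


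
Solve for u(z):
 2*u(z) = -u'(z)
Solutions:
 u(z) = C1*exp(-2*z)


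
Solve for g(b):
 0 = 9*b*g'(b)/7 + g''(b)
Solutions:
 g(b) = C1 + C2*erf(3*sqrt(14)*b/14)


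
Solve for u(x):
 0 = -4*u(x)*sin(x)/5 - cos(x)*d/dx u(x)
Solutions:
 u(x) = C1*cos(x)^(4/5)


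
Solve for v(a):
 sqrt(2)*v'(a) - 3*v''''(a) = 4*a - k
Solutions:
 v(a) = C1 + C4*exp(2^(1/6)*3^(2/3)*a/3) + sqrt(2)*a^2 - sqrt(2)*a*k/2 + (C2*sin(6^(1/6)*a/2) + C3*cos(6^(1/6)*a/2))*exp(-2^(1/6)*3^(2/3)*a/6)


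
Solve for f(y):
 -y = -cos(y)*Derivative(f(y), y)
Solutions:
 f(y) = C1 + Integral(y/cos(y), y)


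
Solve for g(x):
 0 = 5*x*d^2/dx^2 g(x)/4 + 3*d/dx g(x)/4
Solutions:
 g(x) = C1 + C2*x^(2/5)


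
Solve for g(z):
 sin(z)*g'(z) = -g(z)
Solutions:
 g(z) = C1*sqrt(cos(z) + 1)/sqrt(cos(z) - 1)


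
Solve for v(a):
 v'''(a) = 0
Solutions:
 v(a) = C1 + C2*a + C3*a^2


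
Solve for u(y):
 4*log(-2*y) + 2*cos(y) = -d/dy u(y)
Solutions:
 u(y) = C1 - 4*y*log(-y) - 4*y*log(2) + 4*y - 2*sin(y)


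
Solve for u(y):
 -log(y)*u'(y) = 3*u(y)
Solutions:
 u(y) = C1*exp(-3*li(y))


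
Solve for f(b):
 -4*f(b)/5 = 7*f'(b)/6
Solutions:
 f(b) = C1*exp(-24*b/35)


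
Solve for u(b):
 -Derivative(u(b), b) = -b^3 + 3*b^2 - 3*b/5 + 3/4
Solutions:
 u(b) = C1 + b^4/4 - b^3 + 3*b^2/10 - 3*b/4


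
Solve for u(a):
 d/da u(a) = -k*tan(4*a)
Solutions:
 u(a) = C1 + k*log(cos(4*a))/4


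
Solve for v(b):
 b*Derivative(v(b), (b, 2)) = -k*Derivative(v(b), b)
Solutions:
 v(b) = C1 + b^(1 - re(k))*(C2*sin(log(b)*Abs(im(k))) + C3*cos(log(b)*im(k)))


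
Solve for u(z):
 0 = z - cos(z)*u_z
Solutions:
 u(z) = C1 + Integral(z/cos(z), z)


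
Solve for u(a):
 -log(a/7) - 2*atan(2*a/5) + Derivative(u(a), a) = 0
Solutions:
 u(a) = C1 + a*log(a) + 2*a*atan(2*a/5) - a*log(7) - a - 5*log(4*a^2 + 25)/2


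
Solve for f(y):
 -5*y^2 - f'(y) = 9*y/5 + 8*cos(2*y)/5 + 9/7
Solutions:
 f(y) = C1 - 5*y^3/3 - 9*y^2/10 - 9*y/7 - 8*sin(y)*cos(y)/5


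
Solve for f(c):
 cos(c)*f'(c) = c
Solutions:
 f(c) = C1 + Integral(c/cos(c), c)


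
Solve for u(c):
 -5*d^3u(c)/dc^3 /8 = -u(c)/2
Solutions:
 u(c) = C3*exp(10^(2/3)*c/5) + (C1*sin(10^(2/3)*sqrt(3)*c/10) + C2*cos(10^(2/3)*sqrt(3)*c/10))*exp(-10^(2/3)*c/10)


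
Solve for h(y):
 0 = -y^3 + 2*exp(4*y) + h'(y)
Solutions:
 h(y) = C1 + y^4/4 - exp(4*y)/2


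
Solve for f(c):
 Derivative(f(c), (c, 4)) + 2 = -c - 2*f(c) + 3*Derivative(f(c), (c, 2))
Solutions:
 f(c) = C1*exp(-c) + C2*exp(c) + C3*exp(-sqrt(2)*c) + C4*exp(sqrt(2)*c) - c/2 - 1


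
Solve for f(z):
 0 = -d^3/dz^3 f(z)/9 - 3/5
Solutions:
 f(z) = C1 + C2*z + C3*z^2 - 9*z^3/10


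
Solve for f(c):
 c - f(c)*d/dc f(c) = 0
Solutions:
 f(c) = -sqrt(C1 + c^2)
 f(c) = sqrt(C1 + c^2)


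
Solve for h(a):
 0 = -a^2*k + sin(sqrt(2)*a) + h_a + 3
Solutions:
 h(a) = C1 + a^3*k/3 - 3*a + sqrt(2)*cos(sqrt(2)*a)/2


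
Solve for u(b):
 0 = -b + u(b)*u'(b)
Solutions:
 u(b) = -sqrt(C1 + b^2)
 u(b) = sqrt(C1 + b^2)


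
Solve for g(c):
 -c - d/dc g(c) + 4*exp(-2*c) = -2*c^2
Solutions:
 g(c) = C1 + 2*c^3/3 - c^2/2 - 2*exp(-2*c)


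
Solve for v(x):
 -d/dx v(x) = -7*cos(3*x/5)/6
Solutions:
 v(x) = C1 + 35*sin(3*x/5)/18


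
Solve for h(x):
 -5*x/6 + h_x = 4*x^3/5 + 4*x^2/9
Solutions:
 h(x) = C1 + x^4/5 + 4*x^3/27 + 5*x^2/12


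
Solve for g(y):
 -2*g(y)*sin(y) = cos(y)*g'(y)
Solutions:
 g(y) = C1*cos(y)^2


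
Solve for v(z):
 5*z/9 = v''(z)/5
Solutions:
 v(z) = C1 + C2*z + 25*z^3/54


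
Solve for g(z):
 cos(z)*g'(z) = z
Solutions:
 g(z) = C1 + Integral(z/cos(z), z)


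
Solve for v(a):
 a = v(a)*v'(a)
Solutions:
 v(a) = -sqrt(C1 + a^2)
 v(a) = sqrt(C1 + a^2)


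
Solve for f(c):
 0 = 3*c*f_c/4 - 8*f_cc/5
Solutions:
 f(c) = C1 + C2*erfi(sqrt(15)*c/8)


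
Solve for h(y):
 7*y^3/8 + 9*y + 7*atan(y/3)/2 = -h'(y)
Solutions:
 h(y) = C1 - 7*y^4/32 - 9*y^2/2 - 7*y*atan(y/3)/2 + 21*log(y^2 + 9)/4


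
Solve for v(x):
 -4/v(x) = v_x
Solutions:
 v(x) = -sqrt(C1 - 8*x)
 v(x) = sqrt(C1 - 8*x)


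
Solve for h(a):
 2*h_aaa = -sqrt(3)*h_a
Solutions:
 h(a) = C1 + C2*sin(sqrt(2)*3^(1/4)*a/2) + C3*cos(sqrt(2)*3^(1/4)*a/2)


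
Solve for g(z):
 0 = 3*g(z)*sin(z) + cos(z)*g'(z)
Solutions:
 g(z) = C1*cos(z)^3


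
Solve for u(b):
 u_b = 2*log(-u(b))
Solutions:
 -li(-u(b)) = C1 + 2*b


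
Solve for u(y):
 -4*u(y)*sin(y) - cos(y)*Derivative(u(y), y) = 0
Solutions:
 u(y) = C1*cos(y)^4


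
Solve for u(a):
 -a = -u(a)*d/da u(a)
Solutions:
 u(a) = -sqrt(C1 + a^2)
 u(a) = sqrt(C1 + a^2)


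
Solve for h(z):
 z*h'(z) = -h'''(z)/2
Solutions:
 h(z) = C1 + Integral(C2*airyai(-2^(1/3)*z) + C3*airybi(-2^(1/3)*z), z)


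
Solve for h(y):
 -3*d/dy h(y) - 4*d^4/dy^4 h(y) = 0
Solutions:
 h(y) = C1 + C4*exp(-6^(1/3)*y/2) + (C2*sin(2^(1/3)*3^(5/6)*y/4) + C3*cos(2^(1/3)*3^(5/6)*y/4))*exp(6^(1/3)*y/4)


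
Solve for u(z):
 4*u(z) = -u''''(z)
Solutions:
 u(z) = (C1*sin(z) + C2*cos(z))*exp(-z) + (C3*sin(z) + C4*cos(z))*exp(z)


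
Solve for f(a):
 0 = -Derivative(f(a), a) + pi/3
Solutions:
 f(a) = C1 + pi*a/3


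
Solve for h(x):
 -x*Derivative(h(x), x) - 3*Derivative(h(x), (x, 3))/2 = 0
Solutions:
 h(x) = C1 + Integral(C2*airyai(-2^(1/3)*3^(2/3)*x/3) + C3*airybi(-2^(1/3)*3^(2/3)*x/3), x)


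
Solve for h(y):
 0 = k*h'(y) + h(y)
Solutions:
 h(y) = C1*exp(-y/k)


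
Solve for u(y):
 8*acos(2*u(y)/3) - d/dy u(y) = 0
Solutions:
 Integral(1/acos(2*_y/3), (_y, u(y))) = C1 + 8*y


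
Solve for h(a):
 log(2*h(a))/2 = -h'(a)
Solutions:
 2*Integral(1/(log(_y) + log(2)), (_y, h(a))) = C1 - a


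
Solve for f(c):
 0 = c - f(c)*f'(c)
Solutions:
 f(c) = -sqrt(C1 + c^2)
 f(c) = sqrt(C1 + c^2)


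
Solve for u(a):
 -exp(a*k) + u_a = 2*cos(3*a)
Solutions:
 u(a) = C1 + 2*sin(3*a)/3 + exp(a*k)/k


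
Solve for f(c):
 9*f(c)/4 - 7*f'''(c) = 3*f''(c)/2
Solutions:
 f(c) = C1*exp(-c*((21*sqrt(439) + 440)^(-1/3) + 2 + (21*sqrt(439) + 440)^(1/3))/28)*sin(sqrt(3)*c*(-(21*sqrt(439) + 440)^(1/3) + (21*sqrt(439) + 440)^(-1/3))/28) + C2*exp(-c*((21*sqrt(439) + 440)^(-1/3) + 2 + (21*sqrt(439) + 440)^(1/3))/28)*cos(sqrt(3)*c*(-(21*sqrt(439) + 440)^(1/3) + (21*sqrt(439) + 440)^(-1/3))/28) + C3*exp(c*(-1 + (21*sqrt(439) + 440)^(-1/3) + (21*sqrt(439) + 440)^(1/3))/14)


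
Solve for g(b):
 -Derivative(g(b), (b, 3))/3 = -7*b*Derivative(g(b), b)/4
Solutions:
 g(b) = C1 + Integral(C2*airyai(42^(1/3)*b/2) + C3*airybi(42^(1/3)*b/2), b)


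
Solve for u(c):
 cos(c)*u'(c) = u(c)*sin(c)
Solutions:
 u(c) = C1/cos(c)


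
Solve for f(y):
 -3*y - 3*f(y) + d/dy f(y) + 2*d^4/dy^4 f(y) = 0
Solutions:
 f(y) = C1*exp(y*(-4 - 4*2^(2/3)/(67 + 9*sqrt(57))^(1/3) + 2^(1/3)*(67 + 9*sqrt(57))^(1/3))/12)*sin(2^(1/3)*sqrt(3)*y*(4*2^(1/3)/(67 + 9*sqrt(57))^(1/3) + (67 + 9*sqrt(57))^(1/3))/12) + C2*exp(y*(-4 - 4*2^(2/3)/(67 + 9*sqrt(57))^(1/3) + 2^(1/3)*(67 + 9*sqrt(57))^(1/3))/12)*cos(2^(1/3)*sqrt(3)*y*(4*2^(1/3)/(67 + 9*sqrt(57))^(1/3) + (67 + 9*sqrt(57))^(1/3))/12) + C3*exp(y) + C4*exp(y*(-2^(1/3)*(67 + 9*sqrt(57))^(1/3) - 2 + 4*2^(2/3)/(67 + 9*sqrt(57))^(1/3))/6) - y - 1/3


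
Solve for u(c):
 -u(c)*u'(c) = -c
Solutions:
 u(c) = -sqrt(C1 + c^2)
 u(c) = sqrt(C1 + c^2)


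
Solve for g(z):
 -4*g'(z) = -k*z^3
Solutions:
 g(z) = C1 + k*z^4/16


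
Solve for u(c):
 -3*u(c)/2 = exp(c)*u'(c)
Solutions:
 u(c) = C1*exp(3*exp(-c)/2)


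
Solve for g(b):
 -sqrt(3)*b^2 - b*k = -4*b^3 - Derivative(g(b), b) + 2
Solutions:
 g(b) = C1 - b^4 + sqrt(3)*b^3/3 + b^2*k/2 + 2*b


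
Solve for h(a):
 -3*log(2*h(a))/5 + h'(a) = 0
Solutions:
 -5*Integral(1/(log(_y) + log(2)), (_y, h(a)))/3 = C1 - a


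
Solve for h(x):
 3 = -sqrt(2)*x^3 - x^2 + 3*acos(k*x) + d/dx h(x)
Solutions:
 h(x) = C1 + sqrt(2)*x^4/4 + x^3/3 + 3*x - 3*Piecewise((x*acos(k*x) - sqrt(-k^2*x^2 + 1)/k, Ne(k, 0)), (pi*x/2, True))


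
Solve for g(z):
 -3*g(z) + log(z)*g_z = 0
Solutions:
 g(z) = C1*exp(3*li(z))


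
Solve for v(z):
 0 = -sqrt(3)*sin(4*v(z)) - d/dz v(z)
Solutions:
 v(z) = -acos((-C1 - exp(8*sqrt(3)*z))/(C1 - exp(8*sqrt(3)*z)))/4 + pi/2
 v(z) = acos((-C1 - exp(8*sqrt(3)*z))/(C1 - exp(8*sqrt(3)*z)))/4


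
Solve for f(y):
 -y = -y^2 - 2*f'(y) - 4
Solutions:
 f(y) = C1 - y^3/6 + y^2/4 - 2*y


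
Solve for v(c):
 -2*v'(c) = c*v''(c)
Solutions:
 v(c) = C1 + C2/c


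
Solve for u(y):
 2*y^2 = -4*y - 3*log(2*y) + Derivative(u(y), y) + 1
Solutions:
 u(y) = C1 + 2*y^3/3 + 2*y^2 + 3*y*log(y) - 4*y + y*log(8)


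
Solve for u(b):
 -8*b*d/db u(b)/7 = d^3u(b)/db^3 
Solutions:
 u(b) = C1 + Integral(C2*airyai(-2*7^(2/3)*b/7) + C3*airybi(-2*7^(2/3)*b/7), b)


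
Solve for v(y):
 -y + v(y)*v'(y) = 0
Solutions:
 v(y) = -sqrt(C1 + y^2)
 v(y) = sqrt(C1 + y^2)


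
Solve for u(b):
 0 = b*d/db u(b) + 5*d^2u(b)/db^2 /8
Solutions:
 u(b) = C1 + C2*erf(2*sqrt(5)*b/5)


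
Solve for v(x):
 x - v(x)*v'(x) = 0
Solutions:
 v(x) = -sqrt(C1 + x^2)
 v(x) = sqrt(C1 + x^2)


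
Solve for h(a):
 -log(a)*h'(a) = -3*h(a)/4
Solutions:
 h(a) = C1*exp(3*li(a)/4)


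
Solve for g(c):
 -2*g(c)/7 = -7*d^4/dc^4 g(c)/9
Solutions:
 g(c) = C1*exp(-2^(1/4)*sqrt(21)*c/7) + C2*exp(2^(1/4)*sqrt(21)*c/7) + C3*sin(2^(1/4)*sqrt(21)*c/7) + C4*cos(2^(1/4)*sqrt(21)*c/7)


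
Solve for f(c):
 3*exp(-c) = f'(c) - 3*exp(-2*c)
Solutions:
 f(c) = C1 - 3*exp(-c) - 3*exp(-2*c)/2


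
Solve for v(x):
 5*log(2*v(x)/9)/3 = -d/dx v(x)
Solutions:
 3*Integral(1/(log(_y) - 2*log(3) + log(2)), (_y, v(x)))/5 = C1 - x


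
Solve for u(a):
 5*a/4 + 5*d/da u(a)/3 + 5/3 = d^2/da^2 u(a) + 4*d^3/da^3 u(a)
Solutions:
 u(a) = C1 + C2*exp(a*(-3 + sqrt(249))/24) + C3*exp(-a*(3 + sqrt(249))/24) - 3*a^2/8 - 29*a/20
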